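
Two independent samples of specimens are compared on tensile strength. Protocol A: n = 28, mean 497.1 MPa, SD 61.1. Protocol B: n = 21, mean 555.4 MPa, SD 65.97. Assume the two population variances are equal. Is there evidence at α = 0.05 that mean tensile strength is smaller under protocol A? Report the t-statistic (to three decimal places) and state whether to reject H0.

t = -3.195; reject H0

Let group 1 = protocol A, group 2 = protocol B. H0: μ_1 = μ_2; H1: μ_1 < μ_2 (two-sample pooled-variance t-test, left-tailed).
s_p² = [(28−1)·61.1² + (21−1)·65.97²]/(28+21−2) = 3996.54
t = (497.1 − 555.4)/√[3996.54·(1/28 + 1/21)] = -3.195
df = n₁ + n₂ − 2 = 47
p-value = P(T ≤ -3.195) ≈ 0.0013
Since p ≈ 0.0013 < α = 0.05, reject H0; the data support H1.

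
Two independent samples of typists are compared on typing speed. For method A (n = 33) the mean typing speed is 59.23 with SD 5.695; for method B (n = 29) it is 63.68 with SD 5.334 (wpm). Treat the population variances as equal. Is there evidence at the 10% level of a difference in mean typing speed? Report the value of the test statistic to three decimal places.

Let group 1 = method A, group 2 = method B. H0: μ_1 = μ_2; H1: μ_1 ≠ μ_2 (two-sample pooled-variance t-test, two-sided).
s_p² = [(33−1)·5.695² + (29−1)·5.334²]/(33+29−2) = 30.575
t = (59.23 − 63.68)/√[30.575·(1/33 + 1/29)] = -3.162
df = n₁ + n₂ − 2 = 60
Two-sided p-value ≈ 0.002
Since p ≈ 0.002 < α = 0.1, reject H0; the evidence is statistically significant.

-3.162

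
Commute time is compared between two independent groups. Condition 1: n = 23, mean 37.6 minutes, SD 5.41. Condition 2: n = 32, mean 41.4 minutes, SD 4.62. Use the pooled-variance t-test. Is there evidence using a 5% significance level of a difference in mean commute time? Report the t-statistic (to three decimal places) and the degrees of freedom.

t = -2.801, df = 53

Let group 1 = condition 1, group 2 = condition 2. H0: μ_1 = μ_2; H1: μ_1 ≠ μ_2 (two-sample pooled-variance t-test, two-sided).
s_p² = [(23−1)·5.41² + (32−1)·4.62²]/(23+32−2) = 24.6335
t = (37.6 − 41.4)/√[24.6335·(1/23 + 1/32)] = -2.801
df = n₁ + n₂ − 2 = 53
Two-sided p-value ≈ 0.007
Since p ≈ 0.007 < α = 0.05, reject H0; the data support H1.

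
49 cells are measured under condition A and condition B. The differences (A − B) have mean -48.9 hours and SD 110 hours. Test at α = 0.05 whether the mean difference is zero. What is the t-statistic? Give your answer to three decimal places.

-3.112

H0: μ_d = 0; H1: μ_d ≠ 0 (paired t-test on the differences, two-sided).
t = d̄/(s_d/√n) = -48.9/(110/√49) = -3.112
df = n − 1 = 48
Two-sided p-value ≈ 0.003
Since p ≈ 0.003 < α = 0.05, reject H0; the evidence is statistically significant.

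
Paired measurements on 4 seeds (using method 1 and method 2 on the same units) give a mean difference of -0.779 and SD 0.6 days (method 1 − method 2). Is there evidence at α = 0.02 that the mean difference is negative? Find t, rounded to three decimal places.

-2.597

H0: μ_d = 0; H1: μ_d < 0 (paired t-test on the differences, left-tailed).
t = d̄/(s_d/√n) = -0.779/(0.6/√4) = -2.597
df = n − 1 = 3
p-value = P(T ≤ -2.597) ≈ 0.040
Since p ≈ 0.040 > α = 0.02, fail to reject H0; the data do not provide sufficient evidence against H0.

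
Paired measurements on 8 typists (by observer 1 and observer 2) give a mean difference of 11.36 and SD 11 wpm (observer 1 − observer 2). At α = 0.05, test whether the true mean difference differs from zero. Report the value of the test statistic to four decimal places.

H0: μ_d = 0; H1: μ_d ≠ 0 (paired t-test on the differences, two-sided).
t = d̄/(s_d/√n) = 11.36/(11/√8) = 2.9210
df = n − 1 = 7
Two-sided p-value ≈ 0.022
Since p ≈ 0.022 < α = 0.05, reject H0; the evidence is statistically significant.

2.9210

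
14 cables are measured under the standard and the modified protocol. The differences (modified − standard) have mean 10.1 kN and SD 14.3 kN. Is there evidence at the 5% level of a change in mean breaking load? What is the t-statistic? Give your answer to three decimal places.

H0: μ_d = 0; H1: μ_d ≠ 0 (paired t-test on the differences, two-sided).
t = d̄/(s_d/√n) = 10.1/(14.3/√14) = 2.643
df = n − 1 = 13
Two-sided p-value ≈ 0.020
Since p ≈ 0.020 < α = 0.05, reject H0; the data support H1.

2.643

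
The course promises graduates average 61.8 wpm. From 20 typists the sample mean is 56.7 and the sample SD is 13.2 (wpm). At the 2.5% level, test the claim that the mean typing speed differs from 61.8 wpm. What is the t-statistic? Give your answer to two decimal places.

H0: μ = 61.8; H1: μ ≠ 61.8 (one-sample t-test, two-sided).
t = (x̄ − μ₀)/(s/√n) = (56.7 − 61.8)/(13.2/√20) = -1.73
df = n − 1 = 19
Two-sided p-value ≈ 0.1002
Since p ≈ 0.1002 > α = 0.025, fail to reject H0; the data do not provide sufficient evidence against H0.

-1.73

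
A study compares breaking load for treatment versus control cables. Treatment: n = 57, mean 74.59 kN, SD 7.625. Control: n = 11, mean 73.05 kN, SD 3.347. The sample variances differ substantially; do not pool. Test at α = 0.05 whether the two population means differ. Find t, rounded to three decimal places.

1.079

Let group 1 = treatment, group 2 = control. H0: μ_1 = μ_2; H1: μ_1 ≠ μ_2 (Welch's two-sample t-test, two-sided).
t = (x̄_1 − x̄_2)/√(s_1²/n_1 + s_2²/n_2) = (74.59 − 73.05)/√(7.625²/57 + 3.347²/11) = 1.079
Welch–Satterthwaite df ≈ 33.98
Two-sided p-value ≈ 0.288
Since p ≈ 0.288 > α = 0.05, fail to reject H0; the evidence is not statistically significant.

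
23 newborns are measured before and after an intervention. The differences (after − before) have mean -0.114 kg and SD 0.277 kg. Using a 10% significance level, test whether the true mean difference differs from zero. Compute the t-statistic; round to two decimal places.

-1.97

H0: μ_d = 0; H1: μ_d ≠ 0 (paired t-test on the differences, two-sided).
t = d̄/(s_d/√n) = -0.114/(0.277/√23) = -1.97
df = n − 1 = 22
Two-sided p-value ≈ 0.061
Since p ≈ 0.061 < α = 0.1, reject H0; the evidence is statistically significant.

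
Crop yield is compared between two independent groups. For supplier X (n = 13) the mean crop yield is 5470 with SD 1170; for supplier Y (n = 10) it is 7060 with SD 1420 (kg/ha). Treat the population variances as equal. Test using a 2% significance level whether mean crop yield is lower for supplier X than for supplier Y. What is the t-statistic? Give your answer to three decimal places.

-2.946

Let group 1 = supplier X, group 2 = supplier Y. H0: μ_1 = μ_2; H1: μ_1 < μ_2 (two-sample pooled-variance t-test, left-tailed).
s_p² = [(13−1)·1170² + (10−1)·1420²]/(13+10−2) = 1646400
t = (5470 − 7060)/√[1646400·(1/13 + 1/10)] = -2.946
df = n₁ + n₂ − 2 = 21
p-value = P(T ≤ -2.946) ≈ 0.004
Since p ≈ 0.004 < α = 0.02, reject H0; the data support H1.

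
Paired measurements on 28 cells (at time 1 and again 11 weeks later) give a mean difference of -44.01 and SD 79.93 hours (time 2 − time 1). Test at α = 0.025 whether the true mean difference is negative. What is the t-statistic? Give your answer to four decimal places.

H0: μ_d = 0; H1: μ_d < 0 (paired t-test on the differences, left-tailed).
t = d̄/(s_d/√n) = -44.01/(79.93/√28) = -2.9135
df = n − 1 = 27
p-value = P(T ≤ -2.9135) ≈ 0.004
Since p ≈ 0.004 < α = 0.025, reject H0; the data support H1.

-2.9135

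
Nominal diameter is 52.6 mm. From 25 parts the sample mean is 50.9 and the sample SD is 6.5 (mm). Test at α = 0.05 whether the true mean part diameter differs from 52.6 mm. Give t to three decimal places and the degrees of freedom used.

H0: μ = 52.6; H1: μ ≠ 52.6 (one-sample t-test, two-sided).
t = (x̄ − μ₀)/(s/√n) = (50.9 − 52.6)/(6.5/√25) = -1.308
df = n − 1 = 24
Two-sided p-value ≈ 0.203
Since p ≈ 0.203 > α = 0.05, fail to reject H0; the evidence is not statistically significant.

t = -1.308, df = 24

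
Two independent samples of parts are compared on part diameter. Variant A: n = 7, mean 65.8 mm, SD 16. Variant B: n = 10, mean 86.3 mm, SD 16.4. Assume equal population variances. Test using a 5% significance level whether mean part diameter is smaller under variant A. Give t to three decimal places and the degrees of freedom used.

t = -2.561, df = 15

Let group 1 = variant A, group 2 = variant B. H0: μ_1 = μ_2; H1: μ_1 < μ_2 (two-sample pooled-variance t-test, left-tailed).
s_p² = [(7−1)·16² + (10−1)·16.4²]/(7+10−2) = 263.776
t = (65.8 − 86.3)/√[263.776·(1/7 + 1/10)] = -2.561
df = n₁ + n₂ − 2 = 15
p-value = P(T ≤ -2.561) ≈ 0.011
Since p ≈ 0.011 < α = 0.05, reject H0; the evidence is statistically significant.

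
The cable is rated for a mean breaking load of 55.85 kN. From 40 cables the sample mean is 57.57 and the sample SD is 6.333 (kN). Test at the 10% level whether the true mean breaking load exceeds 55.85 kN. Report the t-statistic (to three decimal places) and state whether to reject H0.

t = 1.718; reject H0

H0: μ = 55.85; H1: μ > 55.85 (one-sample t-test, right-tailed).
t = (x̄ − μ₀)/(s/√n) = (57.57 − 55.85)/(6.333/√40) = 1.718
df = n − 1 = 39
p-value = P(T ≥ 1.718) ≈ 0.047
Since p ≈ 0.047 < α = 0.1, reject H0; the data support H1.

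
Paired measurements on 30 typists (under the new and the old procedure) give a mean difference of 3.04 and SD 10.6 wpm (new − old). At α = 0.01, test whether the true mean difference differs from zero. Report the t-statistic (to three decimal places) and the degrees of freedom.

H0: μ_d = 0; H1: μ_d ≠ 0 (paired t-test on the differences, two-sided).
t = d̄/(s_d/√n) = 3.04/(10.6/√30) = 1.571
df = n − 1 = 29
Two-sided p-value ≈ 0.127
Since p ≈ 0.127 > α = 0.01, fail to reject H0; the data do not provide sufficient evidence against H0.

t = 1.571, df = 29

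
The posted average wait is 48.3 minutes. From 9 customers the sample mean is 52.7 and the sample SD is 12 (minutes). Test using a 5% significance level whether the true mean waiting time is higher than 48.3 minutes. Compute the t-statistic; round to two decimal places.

1.10

H0: μ = 48.3; H1: μ > 48.3 (one-sample t-test, right-tailed).
t = (x̄ − μ₀)/(s/√n) = (52.7 − 48.3)/(12/√9) = 1.10
df = n − 1 = 8
p-value = P(T ≥ 1.10) ≈ 0.152
Since p ≈ 0.152 > α = 0.05, fail to reject H0; the evidence is not statistically significant.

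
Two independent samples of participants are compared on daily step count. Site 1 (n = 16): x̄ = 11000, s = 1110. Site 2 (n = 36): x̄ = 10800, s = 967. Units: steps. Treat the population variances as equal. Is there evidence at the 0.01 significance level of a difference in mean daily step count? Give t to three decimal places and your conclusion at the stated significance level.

Let group 1 = site 1, group 2 = site 2. H0: μ_1 = μ_2; H1: μ_1 ≠ μ_2 (two-sample pooled-variance t-test, two-sided).
s_p² = [(16−1)·1110² + (36−1)·967²]/(16+36−2) = 1024190
t = (11000 − 10800)/√[1024190·(1/16 + 1/36)] = 0.658
df = n₁ + n₂ − 2 = 50
Two-sided p-value ≈ 0.514
Since p ≈ 0.514 > α = 0.01, fail to reject H0; the data do not provide sufficient evidence against H0.

t = 0.658; fail to reject H0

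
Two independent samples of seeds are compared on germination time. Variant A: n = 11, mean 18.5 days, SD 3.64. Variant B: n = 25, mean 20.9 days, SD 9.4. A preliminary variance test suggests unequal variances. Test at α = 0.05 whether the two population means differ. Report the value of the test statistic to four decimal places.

Let group 1 = variant A, group 2 = variant B. H0: μ_1 = μ_2; H1: μ_1 ≠ μ_2 (Welch's two-sample t-test, two-sided).
t = (x̄_1 − x̄_2)/√(s_1²/n_1 + s_2²/n_2) = (18.5 − 20.9)/√(3.64²/11 + 9.4²/25) = -1.1025
Welch–Satterthwaite df ≈ 33.74
Two-sided p-value ≈ 0.2781
Since p ≈ 0.2781 > α = 0.05, fail to reject H0; the evidence is not statistically significant.

-1.1025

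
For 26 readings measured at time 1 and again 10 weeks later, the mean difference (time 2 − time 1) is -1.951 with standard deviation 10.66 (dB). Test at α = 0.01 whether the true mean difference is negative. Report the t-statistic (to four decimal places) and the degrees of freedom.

H0: μ_d = 0; H1: μ_d < 0 (paired t-test on the differences, left-tailed).
t = d̄/(s_d/√n) = -1.951/(10.66/√26) = -0.9332
df = n − 1 = 25
p-value = P(T ≤ -0.9332) ≈ 0.1798
Since p ≈ 0.1798 > α = 0.01, fail to reject H0; the evidence is not statistically significant.

t = -0.9332, df = 25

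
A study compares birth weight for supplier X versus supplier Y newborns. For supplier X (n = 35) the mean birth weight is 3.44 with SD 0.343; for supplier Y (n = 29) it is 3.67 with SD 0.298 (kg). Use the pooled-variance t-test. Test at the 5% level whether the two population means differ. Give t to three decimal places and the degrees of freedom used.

Let group 1 = supplier X, group 2 = supplier Y. H0: μ_1 = μ_2; H1: μ_1 ≠ μ_2 (two-sample pooled-variance t-test, two-sided).
s_p² = [(35−1)·0.343² + (29−1)·0.298²]/(35+29−2) = 0.104622
t = (3.44 − 3.67)/√[0.104622·(1/35 + 1/29)] = -2.832
df = n₁ + n₂ − 2 = 62
Two-sided p-value ≈ 0.006
Since p ≈ 0.006 < α = 0.05, reject H0; the evidence is statistically significant.

t = -2.832, df = 62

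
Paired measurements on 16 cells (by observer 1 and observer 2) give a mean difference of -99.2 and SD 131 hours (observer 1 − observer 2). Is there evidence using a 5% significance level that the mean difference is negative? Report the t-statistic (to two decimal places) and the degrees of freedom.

H0: μ_d = 0; H1: μ_d < 0 (paired t-test on the differences, left-tailed).
t = d̄/(s_d/√n) = -99.2/(131/√16) = -3.03
df = n − 1 = 15
p-value = P(T ≤ -3.03) ≈ 0.0042
Since p ≈ 0.0042 < α = 0.05, reject H0; the evidence is statistically significant.

t = -3.03, df = 15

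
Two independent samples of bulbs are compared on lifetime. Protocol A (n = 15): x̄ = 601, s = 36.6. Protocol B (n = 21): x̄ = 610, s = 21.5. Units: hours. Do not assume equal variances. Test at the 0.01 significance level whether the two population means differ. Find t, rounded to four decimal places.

-0.8530

Let group 1 = protocol A, group 2 = protocol B. H0: μ_1 = μ_2; H1: μ_1 ≠ μ_2 (Welch's two-sample t-test, two-sided).
t = (x̄_1 − x̄_2)/√(s_1²/n_1 + s_2²/n_2) = (601 − 610)/√(36.6²/15 + 21.5²/21) = -0.8530
Welch–Satterthwaite df ≈ 20.86
Two-sided p-value ≈ 0.4033
Since p ≈ 0.4033 > α = 0.01, fail to reject H0; the evidence is not statistically significant.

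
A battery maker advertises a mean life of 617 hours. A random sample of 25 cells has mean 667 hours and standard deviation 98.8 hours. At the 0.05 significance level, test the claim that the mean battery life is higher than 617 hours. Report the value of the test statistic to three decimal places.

2.530

H0: μ = 617; H1: μ > 617 (one-sample t-test, right-tailed).
t = (x̄ − μ₀)/(s/√n) = (667 − 617)/(98.8/√25) = 2.530
df = n − 1 = 24
p-value = P(T ≥ 2.530) ≈ 0.0092
Since p ≈ 0.0092 < α = 0.05, reject H0; the data support H1.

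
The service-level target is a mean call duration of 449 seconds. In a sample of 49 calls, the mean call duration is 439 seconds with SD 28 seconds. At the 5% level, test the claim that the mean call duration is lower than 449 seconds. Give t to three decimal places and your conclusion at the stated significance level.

t = -2.500; reject H0

H0: μ = 449; H1: μ < 449 (one-sample t-test, left-tailed).
t = (x̄ − μ₀)/(s/√n) = (439 − 449)/(28/√49) = -2.500
df = n − 1 = 48
p-value = P(T ≤ -2.500) ≈ 0.0079
Since p ≈ 0.0079 < α = 0.05, reject H0; the evidence is statistically significant.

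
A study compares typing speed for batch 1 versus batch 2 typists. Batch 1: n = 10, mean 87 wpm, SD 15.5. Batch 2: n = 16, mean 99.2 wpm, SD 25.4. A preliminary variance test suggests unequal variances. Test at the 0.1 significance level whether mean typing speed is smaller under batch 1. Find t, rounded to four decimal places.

-1.5209

Let group 1 = batch 1, group 2 = batch 2. H0: μ_1 = μ_2; H1: μ_1 < μ_2 (Welch's two-sample t-test, left-tailed).
t = (x̄_1 − x̄_2)/√(s_1²/n_1 + s_2²/n_2) = (87 − 99.2)/√(15.5²/10 + 25.4²/16) = -1.5209
Welch–Satterthwaite df ≈ 24.00
p-value = P(T ≤ -1.5209) ≈ 0.0707
Since p ≈ 0.0707 < α = 0.1, reject H0; the evidence is statistically significant.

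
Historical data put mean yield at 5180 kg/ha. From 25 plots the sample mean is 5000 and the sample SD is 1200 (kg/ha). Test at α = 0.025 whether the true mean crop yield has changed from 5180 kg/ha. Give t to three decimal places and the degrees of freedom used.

H0: μ = 5180; H1: μ ≠ 5180 (one-sample t-test, two-sided).
t = (x̄ − μ₀)/(s/√n) = (5000 − 5180)/(1200/√25) = -0.750
df = n − 1 = 24
Two-sided p-value ≈ 0.4605
Since p ≈ 0.4605 > α = 0.025, fail to reject H0; the evidence is not statistically significant.

t = -0.750, df = 24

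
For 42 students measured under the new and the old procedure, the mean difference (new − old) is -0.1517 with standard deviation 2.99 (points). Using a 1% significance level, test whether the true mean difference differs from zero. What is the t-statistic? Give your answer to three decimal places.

-0.329

H0: μ_d = 0; H1: μ_d ≠ 0 (paired t-test on the differences, two-sided).
t = d̄/(s_d/√n) = -0.1517/(2.99/√42) = -0.329
df = n − 1 = 41
Two-sided p-value ≈ 0.744
Since p ≈ 0.744 > α = 0.01, fail to reject H0; the evidence is not statistically significant.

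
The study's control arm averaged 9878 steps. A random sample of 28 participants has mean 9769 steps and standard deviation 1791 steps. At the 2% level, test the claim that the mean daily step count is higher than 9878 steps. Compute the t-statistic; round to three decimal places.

H0: μ = 9878; H1: μ > 9878 (one-sample t-test, right-tailed).
t = (x̄ − μ₀)/(s/√n) = (9769 − 9878)/(1791/√28) = -0.322
df = n − 1 = 27
p-value = P(T ≥ -0.322) ≈ 0.6250
Since p ≈ 0.6250 > α = 0.02, fail to reject H0; the data do not provide sufficient evidence against H0.

-0.322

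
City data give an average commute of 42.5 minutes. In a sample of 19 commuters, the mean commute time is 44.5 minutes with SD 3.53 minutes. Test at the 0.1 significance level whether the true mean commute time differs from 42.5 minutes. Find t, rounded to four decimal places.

H0: μ = 42.5; H1: μ ≠ 42.5 (one-sample t-test, two-sided).
t = (x̄ − μ₀)/(s/√n) = (44.5 − 42.5)/(3.53/√19) = 2.4696
df = n − 1 = 18
Two-sided p-value ≈ 0.024
Since p ≈ 0.024 < α = 0.1, reject H0; the data support H1.

2.4696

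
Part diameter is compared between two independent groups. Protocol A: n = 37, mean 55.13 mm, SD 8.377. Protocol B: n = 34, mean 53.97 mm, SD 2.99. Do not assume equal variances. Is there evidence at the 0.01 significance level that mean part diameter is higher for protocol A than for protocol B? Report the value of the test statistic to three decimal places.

0.789

Let group 1 = protocol A, group 2 = protocol B. H0: μ_1 = μ_2; H1: μ_1 > μ_2 (Welch's two-sample t-test, right-tailed).
t = (x̄_1 − x̄_2)/√(s_1²/n_1 + s_2²/n_2) = (55.13 − 53.97)/√(8.377²/37 + 2.99²/34) = 0.789
Welch–Satterthwaite df ≈ 45.72
p-value = P(T ≥ 0.789) ≈ 0.217
Since p ≈ 0.217 > α = 0.01, fail to reject H0; the evidence is not statistically significant.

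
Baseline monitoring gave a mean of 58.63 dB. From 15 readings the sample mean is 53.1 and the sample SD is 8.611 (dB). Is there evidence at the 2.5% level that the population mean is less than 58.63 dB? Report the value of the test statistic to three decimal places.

-2.487

H0: μ = 58.63; H1: μ < 58.63 (one-sample t-test, left-tailed).
t = (x̄ − μ₀)/(s/√n) = (53.1 − 58.63)/(8.611/√15) = -2.487
df = n − 1 = 14
p-value = P(T ≤ -2.487) ≈ 0.013
Since p ≈ 0.013 < α = 0.025, reject H0; the data support H1.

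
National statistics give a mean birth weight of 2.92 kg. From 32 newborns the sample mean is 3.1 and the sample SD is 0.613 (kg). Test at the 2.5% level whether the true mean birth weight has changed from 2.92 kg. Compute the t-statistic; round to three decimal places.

H0: μ = 2.92; H1: μ ≠ 2.92 (one-sample t-test, two-sided).
t = (x̄ − μ₀)/(s/√n) = (3.1 − 2.92)/(0.613/√32) = 1.661
df = n − 1 = 31
Two-sided p-value ≈ 0.1068
Since p ≈ 0.1068 > α = 0.025, fail to reject H0; the evidence is not statistically significant.

1.661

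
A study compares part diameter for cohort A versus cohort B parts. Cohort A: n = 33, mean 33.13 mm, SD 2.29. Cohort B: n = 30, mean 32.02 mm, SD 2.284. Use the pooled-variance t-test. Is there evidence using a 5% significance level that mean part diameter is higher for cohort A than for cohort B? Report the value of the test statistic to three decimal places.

Let group 1 = cohort A, group 2 = cohort B. H0: μ_1 = μ_2; H1: μ_1 > μ_2 (two-sample pooled-variance t-test, right-tailed).
s_p² = [(33−1)·2.29² + (30−1)·2.284²]/(33+30−2) = 5.23105
t = (33.13 − 32.02)/√[5.23105·(1/33 + 1/30)] = 1.924
df = n₁ + n₂ − 2 = 61
p-value = P(T ≥ 1.924) ≈ 0.0295
Since p ≈ 0.0295 < α = 0.05, reject H0; the data support H1.

1.924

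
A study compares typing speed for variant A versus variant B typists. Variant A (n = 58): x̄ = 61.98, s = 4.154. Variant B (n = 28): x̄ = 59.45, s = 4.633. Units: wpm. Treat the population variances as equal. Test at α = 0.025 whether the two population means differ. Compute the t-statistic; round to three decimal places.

Let group 1 = variant A, group 2 = variant B. H0: μ_1 = μ_2; H1: μ_1 ≠ μ_2 (two-sample pooled-variance t-test, two-sided).
s_p² = [(58−1)·4.154² + (28−1)·4.633²]/(58+28−2) = 18.6086
t = (61.98 − 59.45)/√[18.6086·(1/58 + 1/28)] = 2.549
df = n₁ + n₂ − 2 = 84
Two-sided p-value ≈ 0.013
Since p ≈ 0.013 < α = 0.025, reject H0; the evidence is statistically significant.

2.549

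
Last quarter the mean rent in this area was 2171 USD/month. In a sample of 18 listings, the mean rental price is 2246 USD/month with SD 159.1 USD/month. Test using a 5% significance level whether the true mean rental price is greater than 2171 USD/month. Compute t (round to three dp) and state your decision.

H0: μ = 2171; H1: μ > 2171 (one-sample t-test, right-tailed).
t = (x̄ − μ₀)/(s/√n) = (2246 − 2171)/(159.1/√18) = 2.000
df = n − 1 = 17
p-value = P(T ≥ 2.000) ≈ 0.0309
Since p ≈ 0.0309 < α = 0.05, reject H0; the data support H1.

t = 2.000; reject H0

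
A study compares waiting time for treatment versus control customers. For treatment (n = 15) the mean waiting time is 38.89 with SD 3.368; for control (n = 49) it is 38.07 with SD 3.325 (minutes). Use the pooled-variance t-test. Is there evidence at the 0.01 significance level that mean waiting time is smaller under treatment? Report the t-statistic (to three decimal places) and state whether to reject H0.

t = 0.833; fail to reject H0

Let group 1 = treatment, group 2 = control. H0: μ_1 = μ_2; H1: μ_1 < μ_2 (two-sample pooled-variance t-test, left-tailed).
s_p² = [(15−1)·3.368² + (49−1)·3.325²]/(15+49−2) = 11.1206
t = (38.89 − 38.07)/√[11.1206·(1/15 + 1/49)] = 0.833
df = n₁ + n₂ − 2 = 62
p-value = P(T ≤ 0.833) ≈ 0.7961
Since p ≈ 0.7961 > α = 0.01, fail to reject H0; the evidence is not statistically significant.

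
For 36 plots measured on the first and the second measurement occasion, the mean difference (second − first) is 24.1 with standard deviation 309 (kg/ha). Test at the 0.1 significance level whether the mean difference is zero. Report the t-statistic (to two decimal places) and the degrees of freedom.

t = 0.47, df = 35

H0: μ_d = 0; H1: μ_d ≠ 0 (paired t-test on the differences, two-sided).
t = d̄/(s_d/√n) = 24.1/(309/√36) = 0.47
df = n − 1 = 35
Two-sided p-value ≈ 0.6427
Since p ≈ 0.6427 > α = 0.1, fail to reject H0; the data do not provide sufficient evidence against H0.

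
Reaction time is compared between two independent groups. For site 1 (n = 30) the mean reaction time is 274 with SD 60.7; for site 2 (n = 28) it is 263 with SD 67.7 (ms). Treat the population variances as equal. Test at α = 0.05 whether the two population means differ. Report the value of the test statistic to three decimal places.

Let group 1 = site 1, group 2 = site 2. H0: μ_1 = μ_2; H1: μ_1 ≠ μ_2 (two-sample pooled-variance t-test, two-sided).
s_p² = [(30−1)·60.7² + (28−1)·67.7²]/(30+28−2) = 4117.84
t = (274 − 263)/√[4117.84·(1/30 + 1/28)] = 0.652
df = n₁ + n₂ − 2 = 56
Two-sided p-value ≈ 0.517
Since p ≈ 0.517 > α = 0.05, fail to reject H0; the evidence is not statistically significant.

0.652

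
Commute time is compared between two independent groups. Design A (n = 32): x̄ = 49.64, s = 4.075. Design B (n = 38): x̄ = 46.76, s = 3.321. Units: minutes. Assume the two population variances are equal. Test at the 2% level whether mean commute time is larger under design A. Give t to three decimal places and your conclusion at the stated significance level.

t = 3.258; reject H0

Let group 1 = design A, group 2 = design B. H0: μ_1 = μ_2; H1: μ_1 > μ_2 (two-sample pooled-variance t-test, right-tailed).
s_p² = [(32−1)·4.075² + (38−1)·3.321²]/(32+38−2) = 13.5713
t = (49.64 − 46.76)/√[13.5713·(1/32 + 1/38)] = 3.258
df = n₁ + n₂ − 2 = 68
p-value = P(T ≥ 3.258) ≈ 0.001
Since p ≈ 0.001 < α = 0.02, reject H0; the data support H1.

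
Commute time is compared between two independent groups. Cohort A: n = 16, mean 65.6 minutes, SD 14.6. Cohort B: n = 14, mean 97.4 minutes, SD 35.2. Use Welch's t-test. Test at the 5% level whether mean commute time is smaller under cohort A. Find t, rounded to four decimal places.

-3.1514

Let group 1 = cohort A, group 2 = cohort B. H0: μ_1 = μ_2; H1: μ_1 < μ_2 (Welch's two-sample t-test, left-tailed).
t = (x̄_1 − x̄_2)/√(s_1²/n_1 + s_2²/n_2) = (65.6 − 97.4)/√(14.6²/16 + 35.2²/14) = -3.1514
Welch–Satterthwaite df ≈ 16.88
p-value = P(T ≤ -3.1514) ≈ 0.003
Since p ≈ 0.003 < α = 0.05, reject H0; the data support H1.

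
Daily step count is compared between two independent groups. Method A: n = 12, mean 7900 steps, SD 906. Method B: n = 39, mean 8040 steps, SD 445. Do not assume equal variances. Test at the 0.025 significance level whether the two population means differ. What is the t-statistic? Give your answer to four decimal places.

-0.5165

Let group 1 = method A, group 2 = method B. H0: μ_1 = μ_2; H1: μ_1 ≠ μ_2 (Welch's two-sample t-test, two-sided).
t = (x̄_1 − x̄_2)/√(s_1²/n_1 + s_2²/n_2) = (7900 − 8040)/√(906²/12 + 445²/39) = -0.5165
Welch–Satterthwaite df ≈ 12.67
Two-sided p-value ≈ 0.614
Since p ≈ 0.614 > α = 0.025, fail to reject H0; the evidence is not statistically significant.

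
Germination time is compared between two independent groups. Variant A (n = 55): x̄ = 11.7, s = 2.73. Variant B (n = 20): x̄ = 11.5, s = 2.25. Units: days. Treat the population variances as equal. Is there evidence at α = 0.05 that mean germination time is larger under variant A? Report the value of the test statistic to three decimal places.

Let group 1 = variant A, group 2 = variant B. H0: μ_1 = μ_2; H1: μ_1 > μ_2 (two-sample pooled-variance t-test, right-tailed).
s_p² = [(55−1)·2.73² + (20−1)·2.25²]/(55+20−2) = 6.83074
t = (11.7 − 11.5)/√[6.83074·(1/55 + 1/20)] = 0.293
df = n₁ + n₂ − 2 = 73
p-value = P(T ≥ 0.293) ≈ 0.385
Since p ≈ 0.385 > α = 0.05, fail to reject H0; the data do not provide sufficient evidence against H0.

0.293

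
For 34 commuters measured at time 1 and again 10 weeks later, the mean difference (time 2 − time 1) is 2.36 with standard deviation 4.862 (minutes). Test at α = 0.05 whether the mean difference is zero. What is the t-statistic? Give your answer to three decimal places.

2.830

H0: μ_d = 0; H1: μ_d ≠ 0 (paired t-test on the differences, two-sided).
t = d̄/(s_d/√n) = 2.36/(4.862/√34) = 2.830
df = n − 1 = 33
Two-sided p-value ≈ 0.0079
Since p ≈ 0.0079 < α = 0.05, reject H0; the evidence is statistically significant.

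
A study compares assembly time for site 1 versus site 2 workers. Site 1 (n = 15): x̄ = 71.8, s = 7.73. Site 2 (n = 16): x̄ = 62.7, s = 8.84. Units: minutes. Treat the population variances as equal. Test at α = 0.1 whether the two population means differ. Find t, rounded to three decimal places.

Let group 1 = site 1, group 2 = site 2. H0: μ_1 = μ_2; H1: μ_1 ≠ μ_2 (two-sample pooled-variance t-test, two-sided).
s_p² = [(15−1)·7.73² + (16−1)·8.84²]/(15+16−2) = 69.2664
t = (71.8 − 62.7)/√[69.2664·(1/15 + 1/16)] = 3.042
df = n₁ + n₂ − 2 = 29
Two-sided p-value ≈ 0.005
Since p ≈ 0.005 < α = 0.1, reject H0; the data support H1.

3.042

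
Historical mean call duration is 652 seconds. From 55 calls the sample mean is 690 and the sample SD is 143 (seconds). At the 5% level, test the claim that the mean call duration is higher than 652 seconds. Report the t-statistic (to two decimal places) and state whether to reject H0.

H0: μ = 652; H1: μ > 652 (one-sample t-test, right-tailed).
t = (x̄ − μ₀)/(s/√n) = (690 − 652)/(143/√55) = 1.97
df = n − 1 = 54
p-value = P(T ≥ 1.97) ≈ 0.0269
Since p ≈ 0.0269 < α = 0.05, reject H0; the data support H1.

t = 1.97; reject H0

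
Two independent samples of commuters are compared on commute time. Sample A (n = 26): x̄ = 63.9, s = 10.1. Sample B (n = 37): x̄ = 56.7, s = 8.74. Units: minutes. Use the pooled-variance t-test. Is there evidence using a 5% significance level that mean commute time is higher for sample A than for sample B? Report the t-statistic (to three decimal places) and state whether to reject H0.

Let group 1 = sample A, group 2 = sample B. H0: μ_1 = μ_2; H1: μ_1 > μ_2 (two-sample pooled-variance t-test, right-tailed).
s_p² = [(26−1)·10.1² + (37−1)·8.74²]/(26+37−2) = 86.8886
t = (63.9 − 56.7)/√[86.8886·(1/26 + 1/37)] = 3.018
df = n₁ + n₂ − 2 = 61
p-value = P(T ≥ 3.018) ≈ 0.0019
Since p ≈ 0.0019 < α = 0.05, reject H0; the data support H1.

t = 3.018; reject H0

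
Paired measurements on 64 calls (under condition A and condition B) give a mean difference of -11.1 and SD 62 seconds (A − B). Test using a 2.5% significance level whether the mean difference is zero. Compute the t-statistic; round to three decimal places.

-1.432

H0: μ_d = 0; H1: μ_d ≠ 0 (paired t-test on the differences, two-sided).
t = d̄/(s_d/√n) = -11.1/(62/√64) = -1.432
df = n − 1 = 63
Two-sided p-value ≈ 0.157
Since p ≈ 0.157 > α = 0.025, fail to reject H0; the data do not provide sufficient evidence against H0.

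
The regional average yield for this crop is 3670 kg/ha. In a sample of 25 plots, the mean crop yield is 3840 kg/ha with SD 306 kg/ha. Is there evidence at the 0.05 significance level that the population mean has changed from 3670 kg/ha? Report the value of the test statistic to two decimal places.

2.78

H0: μ = 3670; H1: μ ≠ 3670 (one-sample t-test, two-sided).
t = (x̄ − μ₀)/(s/√n) = (3840 − 3670)/(306/√25) = 2.78
df = n − 1 = 24
Two-sided p-value ≈ 0.0105
Since p ≈ 0.0105 < α = 0.05, reject H0; the data support H1.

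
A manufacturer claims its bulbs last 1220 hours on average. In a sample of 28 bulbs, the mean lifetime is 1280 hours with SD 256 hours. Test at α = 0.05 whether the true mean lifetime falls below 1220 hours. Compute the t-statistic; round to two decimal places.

H0: μ = 1220; H1: μ < 1220 (one-sample t-test, left-tailed).
t = (x̄ − μ₀)/(s/√n) = (1280 − 1220)/(256/√28) = 1.24
df = n − 1 = 27
p-value = P(T ≤ 1.24) ≈ 0.8872
Since p ≈ 0.8872 > α = 0.05, fail to reject H0; the evidence is not statistically significant.

1.24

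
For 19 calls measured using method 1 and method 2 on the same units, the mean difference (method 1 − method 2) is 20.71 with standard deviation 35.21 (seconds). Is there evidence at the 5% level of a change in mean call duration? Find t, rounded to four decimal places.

H0: μ_d = 0; H1: μ_d ≠ 0 (paired t-test on the differences, two-sided).
t = d̄/(s_d/√n) = 20.71/(35.21/√19) = 2.5638
df = n − 1 = 18
Two-sided p-value ≈ 0.0195
Since p ≈ 0.0195 < α = 0.05, reject H0; the data support H1.

2.5638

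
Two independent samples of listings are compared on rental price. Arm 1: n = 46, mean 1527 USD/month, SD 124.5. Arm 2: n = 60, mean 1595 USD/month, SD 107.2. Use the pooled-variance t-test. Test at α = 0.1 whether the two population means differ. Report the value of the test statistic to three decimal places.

Let group 1 = arm 1, group 2 = arm 2. H0: μ_1 = μ_2; H1: μ_1 ≠ μ_2 (two-sample pooled-variance t-test, two-sided).
s_p² = [(46−1)·124.5² + (60−1)·107.2²]/(46+60−2) = 13226.2
t = (1527 − 1595)/√[13226.2·(1/46 + 1/60)] = -3.017
df = n₁ + n₂ − 2 = 104
Two-sided p-value ≈ 0.003
Since p ≈ 0.003 < α = 0.1, reject H0; the evidence is statistically significant.

-3.017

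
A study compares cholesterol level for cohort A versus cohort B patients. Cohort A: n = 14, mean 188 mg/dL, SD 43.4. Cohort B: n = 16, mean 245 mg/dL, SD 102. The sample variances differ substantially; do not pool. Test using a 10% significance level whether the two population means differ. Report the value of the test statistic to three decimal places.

Let group 1 = cohort A, group 2 = cohort B. H0: μ_1 = μ_2; H1: μ_1 ≠ μ_2 (Welch's two-sample t-test, two-sided).
t = (x̄_1 − x̄_2)/√(s_1²/n_1 + s_2²/n_2) = (188 − 245)/√(43.4²/14 + 102²/16) = -2.035
Welch–Satterthwaite df ≈ 20.82
Two-sided p-value ≈ 0.055
Since p ≈ 0.055 < α = 0.1, reject H0; the data support H1.

-2.035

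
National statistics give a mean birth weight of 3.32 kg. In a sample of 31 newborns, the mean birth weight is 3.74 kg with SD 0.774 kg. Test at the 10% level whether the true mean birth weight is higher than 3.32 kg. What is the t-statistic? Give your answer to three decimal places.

3.021

H0: μ = 3.32; H1: μ > 3.32 (one-sample t-test, right-tailed).
t = (x̄ − μ₀)/(s/√n) = (3.74 − 3.32)/(0.774/√31) = 3.021
df = n − 1 = 30
p-value = P(T ≥ 3.021) ≈ 0.0026
Since p ≈ 0.0026 < α = 0.1, reject H0; the data support H1.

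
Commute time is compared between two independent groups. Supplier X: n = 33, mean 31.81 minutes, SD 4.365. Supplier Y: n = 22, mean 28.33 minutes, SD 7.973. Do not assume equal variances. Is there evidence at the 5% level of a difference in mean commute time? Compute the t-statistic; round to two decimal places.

1.87

Let group 1 = supplier X, group 2 = supplier Y. H0: μ_1 = μ_2; H1: μ_1 ≠ μ_2 (Welch's two-sample t-test, two-sided).
t = (x̄_1 − x̄_2)/√(s_1²/n_1 + s_2²/n_2) = (31.81 − 28.33)/√(4.365²/33 + 7.973²/22) = 1.87
Welch–Satterthwaite df ≈ 29.46
Two-sided p-value ≈ 0.072
Since p ≈ 0.072 > α = 0.05, fail to reject H0; the evidence is not statistically significant.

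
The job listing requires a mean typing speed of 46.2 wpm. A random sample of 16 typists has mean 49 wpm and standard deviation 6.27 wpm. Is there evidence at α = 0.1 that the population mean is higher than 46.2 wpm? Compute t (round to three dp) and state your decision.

H0: μ = 46.2; H1: μ > 46.2 (one-sample t-test, right-tailed).
t = (x̄ − μ₀)/(s/√n) = (49 − 46.2)/(6.27/√16) = 1.786
df = n − 1 = 15
p-value = P(T ≥ 1.786) ≈ 0.0471
Since p ≈ 0.0471 < α = 0.1, reject H0; the evidence is statistically significant.

t = 1.786; reject H0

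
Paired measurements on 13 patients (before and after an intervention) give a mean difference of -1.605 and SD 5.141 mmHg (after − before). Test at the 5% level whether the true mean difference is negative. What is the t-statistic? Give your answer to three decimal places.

-1.126

H0: μ_d = 0; H1: μ_d < 0 (paired t-test on the differences, left-tailed).
t = d̄/(s_d/√n) = -1.605/(5.141/√13) = -1.126
df = n − 1 = 12
p-value = P(T ≤ -1.126) ≈ 0.1412
Since p ≈ 0.1412 > α = 0.05, fail to reject H0; the data do not provide sufficient evidence against H0.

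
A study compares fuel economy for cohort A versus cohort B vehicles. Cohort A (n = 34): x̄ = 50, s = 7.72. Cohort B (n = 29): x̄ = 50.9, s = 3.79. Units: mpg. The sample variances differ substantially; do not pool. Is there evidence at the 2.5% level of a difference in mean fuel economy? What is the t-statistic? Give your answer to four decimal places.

Let group 1 = cohort A, group 2 = cohort B. H0: μ_1 = μ_2; H1: μ_1 ≠ μ_2 (Welch's two-sample t-test, two-sided).
t = (x̄_1 − x̄_2)/√(s_1²/n_1 + s_2²/n_2) = (50 − 50.9)/√(7.72²/34 + 3.79²/29) = -0.6002
Welch–Satterthwaite df ≈ 49.62
Two-sided p-value ≈ 0.5511
Since p ≈ 0.5511 > α = 0.025, fail to reject H0; the data do not provide sufficient evidence against H0.

-0.6002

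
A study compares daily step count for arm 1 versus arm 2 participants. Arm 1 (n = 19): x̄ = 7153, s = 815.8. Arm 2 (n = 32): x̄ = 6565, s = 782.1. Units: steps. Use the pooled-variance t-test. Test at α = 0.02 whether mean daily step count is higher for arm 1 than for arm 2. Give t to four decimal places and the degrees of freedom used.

Let group 1 = arm 1, group 2 = arm 2. H0: μ_1 = μ_2; H1: μ_1 > μ_2 (two-sample pooled-variance t-test, right-tailed).
s_p² = [(19−1)·815.8² + (32−1)·782.1²]/(19+32−2) = 631462
t = (7153 − 6565)/√[631462·(1/19 + 1/32)] = 2.5549
df = n₁ + n₂ − 2 = 49
p-value = P(T ≥ 2.5549) ≈ 0.007
Since p ≈ 0.007 < α = 0.02, reject H0; the data support H1.

t = 2.5549, df = 49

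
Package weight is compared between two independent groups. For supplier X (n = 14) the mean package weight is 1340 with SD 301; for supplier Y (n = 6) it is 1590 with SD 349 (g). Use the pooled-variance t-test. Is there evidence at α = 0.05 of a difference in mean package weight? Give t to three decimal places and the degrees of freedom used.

Let group 1 = supplier X, group 2 = supplier Y. H0: μ_1 = μ_2; H1: μ_1 ≠ μ_2 (two-sample pooled-variance t-test, two-sided).
s_p² = [(14−1)·301² + (6−1)·349²]/(14+6−2) = 99267.7
t = (1340 − 1590)/√[99267.7·(1/14 + 1/6)] = -1.626
df = n₁ + n₂ − 2 = 18
Two-sided p-value ≈ 0.121
Since p ≈ 0.121 > α = 0.05, fail to reject H0; the evidence is not statistically significant.

t = -1.626, df = 18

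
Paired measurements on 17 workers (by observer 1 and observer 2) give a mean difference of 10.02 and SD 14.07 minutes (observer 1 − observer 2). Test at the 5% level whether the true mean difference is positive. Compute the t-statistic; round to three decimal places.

H0: μ_d = 0; H1: μ_d > 0 (paired t-test on the differences, right-tailed).
t = d̄/(s_d/√n) = 10.02/(14.07/√17) = 2.936
df = n − 1 = 16
p-value = P(T ≥ 2.936) ≈ 0.005
Since p ≈ 0.005 < α = 0.05, reject H0; the data support H1.

2.936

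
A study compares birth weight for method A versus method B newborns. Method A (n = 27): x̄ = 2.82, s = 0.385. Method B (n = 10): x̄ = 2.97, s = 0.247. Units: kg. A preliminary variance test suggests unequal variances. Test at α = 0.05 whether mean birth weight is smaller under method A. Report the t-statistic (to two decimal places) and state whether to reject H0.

t = -1.39; fail to reject H0

Let group 1 = method A, group 2 = method B. H0: μ_1 = μ_2; H1: μ_1 < μ_2 (Welch's two-sample t-test, left-tailed).
t = (x̄_1 − x̄_2)/√(s_1²/n_1 + s_2²/n_2) = (2.82 − 2.97)/√(0.385²/27 + 0.247²/10) = -1.39
Welch–Satterthwaite df ≈ 25.37
p-value = P(T ≤ -1.39) ≈ 0.088
Since p ≈ 0.088 > α = 0.05, fail to reject H0; the data do not provide sufficient evidence against H0.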